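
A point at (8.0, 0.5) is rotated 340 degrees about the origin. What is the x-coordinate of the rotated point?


x' = x*cos(theta) - y*sin(theta)
cos(340 deg) = 0.9397, sin(340 deg) = -0.342
x' = 8.0 * 0.9397 - 0.5 * -0.342
= 7.5175 - -0.171
= 7.6886


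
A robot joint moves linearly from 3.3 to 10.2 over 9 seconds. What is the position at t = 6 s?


s = t/T = 6/9 = 0.6667
p(t) = p0 + (pf-p0)*s
= 3.3 + (10.2 - 3.3) * 0.6667
= 7.9


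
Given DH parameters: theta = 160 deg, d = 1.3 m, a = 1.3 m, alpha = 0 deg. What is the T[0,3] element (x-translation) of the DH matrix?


T[0,3] = a * cos(theta)
= 1.3 * cos(160 deg)
= 1.3 * -0.9397
= -1.2216


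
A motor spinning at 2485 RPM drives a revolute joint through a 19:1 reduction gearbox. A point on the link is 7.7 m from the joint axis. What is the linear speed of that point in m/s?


omega_motor = 2485 * 2*pi/60 = 260.2286 rad/s
omega_joint = omega_motor / 19 = 13.6962 rad/s
v = omega_joint * r = 13.6962 * 7.7
= 105.4611 m/s


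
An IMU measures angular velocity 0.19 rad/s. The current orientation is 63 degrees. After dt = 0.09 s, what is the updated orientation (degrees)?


delta_theta = w * dt = 0.19 * 0.09 = 0.0171 rad
= 0.9798 deg
theta_new = 63 + 0.9798 = 63.9798 deg


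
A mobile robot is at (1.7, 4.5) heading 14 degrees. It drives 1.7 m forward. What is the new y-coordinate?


y_new = y0 + d*sin(theta)
= 4.5 + 1.7*sin(14)
= 4.5 + 0.4113
= 4.9113


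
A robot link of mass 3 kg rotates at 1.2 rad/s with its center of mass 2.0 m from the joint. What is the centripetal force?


F = m * omega^2 * r
= 3 * 1.2^2 * 2.0
= 3 * 1.44 * 2.0
= 8.64 N


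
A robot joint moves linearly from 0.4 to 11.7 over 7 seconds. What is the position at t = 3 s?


s = t/T = 3/7 = 0.4286
p(t) = p0 + (pf-p0)*s
= 0.4 + (11.7 - 0.4) * 0.4286
= 5.2429


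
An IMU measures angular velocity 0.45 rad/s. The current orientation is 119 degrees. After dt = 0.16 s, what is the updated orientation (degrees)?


delta_theta = w * dt = 0.45 * 0.16 = 0.072 rad
= 4.1253 deg
theta_new = 119 + 4.1253 = 123.1253 deg


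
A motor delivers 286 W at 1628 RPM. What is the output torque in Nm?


omega = 1628 * 2*pi/60 = 170.4838 rad/s
tau = P / omega = 286 / 170.4838
= 1.6776 Nm


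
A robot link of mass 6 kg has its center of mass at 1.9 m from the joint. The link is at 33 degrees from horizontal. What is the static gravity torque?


tau = m*g*L*cos(angle)
= 6 * 9.81 * 1.9 * cos(33 deg)
= 6 * 9.81 * 1.9 * 0.8387
= 93.7919 Nm


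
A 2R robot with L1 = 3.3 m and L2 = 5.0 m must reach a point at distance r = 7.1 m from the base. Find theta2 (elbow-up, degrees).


cos(theta2) = (r^2 - L1^2 - L2^2) / (2*L1*L2)
cos(theta2) = (50.41 - 10.89 - 25.0) / 33.0
cos(theta2) = 0.44
theta2 = 63.8961 degrees


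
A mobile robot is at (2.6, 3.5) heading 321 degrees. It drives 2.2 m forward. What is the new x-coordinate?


x_new = x0 + d*cos(theta)
= 2.6 + 2.2*cos(321)
= 2.6 + 1.7097
= 4.3097


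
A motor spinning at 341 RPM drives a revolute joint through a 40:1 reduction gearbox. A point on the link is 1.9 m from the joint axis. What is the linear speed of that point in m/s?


omega_motor = 341 * 2*pi/60 = 35.7094 rad/s
omega_joint = omega_motor / 40 = 0.8927 rad/s
v = omega_joint * r = 0.8927 * 1.9
= 1.6962 m/s


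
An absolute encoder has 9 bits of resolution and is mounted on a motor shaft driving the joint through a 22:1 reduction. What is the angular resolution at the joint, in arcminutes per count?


counts = 2^9 = 512
effective counts at joint = 512 * 22 = 11264
resolution = 360*60 / 11264
= 1.9176 arcmin/count


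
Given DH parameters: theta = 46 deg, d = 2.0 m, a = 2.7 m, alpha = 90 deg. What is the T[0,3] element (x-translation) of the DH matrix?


T[0,3] = a * cos(theta)
= 2.7 * cos(46 deg)
= 2.7 * 0.6947
= 1.8756


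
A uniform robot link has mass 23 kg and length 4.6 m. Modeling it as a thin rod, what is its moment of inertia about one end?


I = (1/3) * m * L^2
= (1/3) * 23 * 4.6^2
= 0.333333 * 23 * 21.16
= 162.2267 kg*m^2


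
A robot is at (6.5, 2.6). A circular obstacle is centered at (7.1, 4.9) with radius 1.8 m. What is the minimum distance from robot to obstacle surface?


center_dist = sqrt((6.5-7.1)^2 + (2.6-4.9)^2)
= sqrt(0.36 + 5.29)
= 2.377
min_dist = center_dist - radius = 2.377 - 1.8 = 0.577 m


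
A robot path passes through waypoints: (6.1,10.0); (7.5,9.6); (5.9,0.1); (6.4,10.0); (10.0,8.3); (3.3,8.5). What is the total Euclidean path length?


Segment lengths:
  seg1 = sqrt((1.4)^2 + (-0.4)^2) = 1.456
  seg2 = sqrt((-1.6)^2 + (-9.5)^2) = 9.6338
  seg3 = sqrt((0.5)^2 + (9.9)^2) = 9.9126
  seg4 = sqrt((3.6)^2 + (-1.7)^2) = 3.9812
  seg5 = sqrt((-6.7)^2 + (0.2)^2) = 6.703
Total = 31.6866


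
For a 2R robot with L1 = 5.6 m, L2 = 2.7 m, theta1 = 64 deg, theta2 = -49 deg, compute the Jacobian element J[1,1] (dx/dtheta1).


J[1,1] = -L1*sin(t1) - L2*sin(t1+t2)
= -5.6*sin(64) - 2.7*sin(15)
= -5.7321


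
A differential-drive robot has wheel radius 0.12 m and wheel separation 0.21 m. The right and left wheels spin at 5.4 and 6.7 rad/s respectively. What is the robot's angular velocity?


vR = r*wR = 0.12*5.4 = 0.648 m/s
vL = r*wL = 0.12*6.7 = 0.804 m/s
v = (vR+vL)/2 = 0.726 m/s
omega = (vR-vL)/L = -0.7429 rad/s
angular velocity = -0.7429 rad/s


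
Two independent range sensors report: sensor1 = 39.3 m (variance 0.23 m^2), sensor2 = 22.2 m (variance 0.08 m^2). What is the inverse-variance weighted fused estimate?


w1 = (1/var1) / (1/var1 + 1/var2)
   = 4.3478 / (4.3478 + 12.5) = 0.2581
w2 = 1 - w1 = 0.7419
fused = w1*s1 + w2*s2 = 10.1419 + 16.471
= 26.6129 m


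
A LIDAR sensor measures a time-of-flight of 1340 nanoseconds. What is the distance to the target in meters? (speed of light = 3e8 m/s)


tof = 1340 ns = 1.34e-06 s
dist = c * tof / 2
= 3e8 * 1.34e-06 / 2
= 201.0 m


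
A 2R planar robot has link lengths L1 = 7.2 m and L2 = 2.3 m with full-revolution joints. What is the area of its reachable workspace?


r_max = L1 + L2 = 9.5 m
r_min = |L1 - L2| = 4.9 m
Area = pi*(r_max^2 - r_min^2)
= pi*(90.25 - 24.01)
= pi * 66.24
= 208.0991 m^2


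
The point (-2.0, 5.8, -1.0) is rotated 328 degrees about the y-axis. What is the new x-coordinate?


Rotation about y-axis: x' = x*cos(theta) + z*sin(theta)
= -2.0 * 0.848 + -1.0 * -0.5299
= -1.1662


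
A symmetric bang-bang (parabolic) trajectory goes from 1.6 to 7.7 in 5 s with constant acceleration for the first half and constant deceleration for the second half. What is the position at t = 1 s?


Symmetric rest-to-rest: each phase covers (pf-p0)/2 in time T/2. 0.5*a*(T/2)^2 = (pf-p0)/2 => a = 4*(pf-p0)/T^2
a = 4*(7.7-1.6)/5^2 = 0.976
t = 1 is in the acceleration phase (t <= T/2).
p = p0 + 0.5*a*t^2 = 1.6 + 0.5*0.976*1^2
= 2.088


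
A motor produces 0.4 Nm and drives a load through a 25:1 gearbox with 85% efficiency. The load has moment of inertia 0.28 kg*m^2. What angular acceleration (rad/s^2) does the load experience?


tau_out = tau_motor * N * eta
= 0.4 * 25 * 0.85 = 8.5 Nm
alpha = tau_out / I = 8.5 / 0.28
= 30.3571 rad/s^2


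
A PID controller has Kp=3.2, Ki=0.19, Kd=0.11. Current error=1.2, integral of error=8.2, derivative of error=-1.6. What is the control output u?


u = Kp*e + Ki*int(e) + Kd*de/dt
= 3.2*1.2 + 0.19*8.2 + 0.11*(-1.6)
= 3.84 + 1.558 + -0.176
= 5.222


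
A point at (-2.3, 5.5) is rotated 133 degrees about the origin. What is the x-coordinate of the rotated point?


x' = x*cos(theta) - y*sin(theta)
cos(133 deg) = -0.682, sin(133 deg) = 0.7314
x' = -2.3 * -0.682 - 5.5 * 0.7314
= 1.5686 - 4.0224
= -2.4538


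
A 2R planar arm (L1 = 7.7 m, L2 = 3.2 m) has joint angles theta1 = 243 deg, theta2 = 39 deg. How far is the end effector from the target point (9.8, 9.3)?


End effector via forward kinematics:
x = L1*cos(t1) + L2*cos(t1+t2) = -2.8304
y = L1*sin(t1) + L2*sin(t1+t2) = -9.9908
Distance to target:
d = sqrt((9.8 - -2.8304)^2 + (9.3 - -9.9908)^2)
= sqrt(159.5272 + 372.1358)
= 23.0578 m


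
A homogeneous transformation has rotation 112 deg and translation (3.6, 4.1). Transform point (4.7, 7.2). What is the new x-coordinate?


x' = cos(theta)*px - sin(theta)*py + tx
= -0.3746*4.7 - 0.9272*7.2 + 3.6
= -4.8364


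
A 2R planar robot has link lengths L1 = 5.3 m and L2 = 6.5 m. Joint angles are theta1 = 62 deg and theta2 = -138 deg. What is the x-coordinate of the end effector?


Convert angles to radians: theta1 = 1.0821, theta2 = -2.4086
x = L1*cos(theta1) + L2*cos(theta1+theta2)
x = 2.4882 + 1.5725
x = 4.0607


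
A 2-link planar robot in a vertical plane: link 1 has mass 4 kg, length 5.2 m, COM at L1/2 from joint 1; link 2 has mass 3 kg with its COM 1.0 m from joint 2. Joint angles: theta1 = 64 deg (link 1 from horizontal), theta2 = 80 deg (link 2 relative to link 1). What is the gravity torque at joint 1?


Horizontal distance from joint 1 to link-1 COM:
  x_c1 = (L1/2)*cos(t1) = 2.6 * 0.4384 = 1.1398 m
Horizontal distance from joint 1 to link-2 COM:
  x_c2 = L1*cos(t1) + Lc2*cos(t1+t2)
       = 5.2*0.4384 + 1.0*-0.809 = 1.4705 m
tau1 = m1*g*x_c1 + m2*g*x_c2
     = 4*9.81*1.1398 + 3*9.81*1.4705
     = 44.7244 + 43.2772
     = 88.0016 Nm


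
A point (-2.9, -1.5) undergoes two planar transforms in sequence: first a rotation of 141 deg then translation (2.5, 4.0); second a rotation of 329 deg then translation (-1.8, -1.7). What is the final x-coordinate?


After transform 1:
x1 = cos(141)*-2.9 - sin(141)*-1.5 + 2.5 = 5.6977
y1 = sin(141)*-2.9 + cos(141)*-1.5 + 4.0 = 3.3407
After transform 2:
x2 = cos(329)*5.6977 - sin(329)*3.3407 + -1.8
= 4.8045


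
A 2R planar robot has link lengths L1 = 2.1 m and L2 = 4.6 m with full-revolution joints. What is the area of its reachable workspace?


r_max = L1 + L2 = 6.7 m
r_min = |L1 - L2| = 2.5 m
Area = pi*(r_max^2 - r_min^2)
= pi*(44.89 - 6.25)
= pi * 38.64
= 121.3911 m^2


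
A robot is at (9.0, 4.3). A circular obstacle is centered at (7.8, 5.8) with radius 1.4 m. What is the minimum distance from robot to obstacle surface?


center_dist = sqrt((9.0-7.8)^2 + (4.3-5.8)^2)
= sqrt(1.44 + 2.25)
= 1.9209
min_dist = center_dist - radius = 1.9209 - 1.4 = 0.5209 m


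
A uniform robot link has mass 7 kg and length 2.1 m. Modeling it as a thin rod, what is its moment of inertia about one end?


I = (1/3) * m * L^2
= (1/3) * 7 * 2.1^2
= 0.333333 * 7 * 4.41
= 10.29 kg*m^2


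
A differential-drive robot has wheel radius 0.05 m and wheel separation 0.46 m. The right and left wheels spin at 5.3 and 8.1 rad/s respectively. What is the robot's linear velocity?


vR = r*wR = 0.05*5.3 = 0.265 m/s
vL = r*wL = 0.05*8.1 = 0.405 m/s
v = (vR+vL)/2 = 0.335 m/s
omega = (vR-vL)/L = -0.3043 rad/s
linear velocity = 0.335 m/s


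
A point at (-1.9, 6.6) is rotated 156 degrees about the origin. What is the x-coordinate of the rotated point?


x' = x*cos(theta) - y*sin(theta)
cos(156 deg) = -0.9135, sin(156 deg) = 0.4067
x' = -1.9 * -0.9135 - 6.6 * 0.4067
= 1.7357 - 2.6845
= -0.9487


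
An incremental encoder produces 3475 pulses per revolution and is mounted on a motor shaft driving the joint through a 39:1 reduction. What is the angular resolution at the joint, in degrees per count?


counts per rev = 3475
effective counts at joint = 3475 * 39 = 135525
resolution = 360 / 135525
= 0.0027 deg/count


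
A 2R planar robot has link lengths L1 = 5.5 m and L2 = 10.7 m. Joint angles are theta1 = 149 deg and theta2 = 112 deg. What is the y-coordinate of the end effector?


Convert angles to radians: theta1 = 2.6005, theta2 = 1.9548
y = L1*sin(theta1) + L2*sin(theta1+theta2)
y = 2.8327 + -10.5683
y = -7.7356


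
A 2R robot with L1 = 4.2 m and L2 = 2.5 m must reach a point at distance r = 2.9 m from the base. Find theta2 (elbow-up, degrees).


cos(theta2) = (r^2 - L1^2 - L2^2) / (2*L1*L2)
cos(theta2) = (8.41 - 17.64 - 6.25) / 21.0
cos(theta2) = -0.737143
theta2 = 137.4886 degrees


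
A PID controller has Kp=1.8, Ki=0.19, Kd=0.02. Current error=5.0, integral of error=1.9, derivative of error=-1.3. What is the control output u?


u = Kp*e + Ki*int(e) + Kd*de/dt
= 1.8*5.0 + 0.19*1.9 + 0.02*(-1.3)
= 9.0 + 0.361 + -0.026
= 9.335


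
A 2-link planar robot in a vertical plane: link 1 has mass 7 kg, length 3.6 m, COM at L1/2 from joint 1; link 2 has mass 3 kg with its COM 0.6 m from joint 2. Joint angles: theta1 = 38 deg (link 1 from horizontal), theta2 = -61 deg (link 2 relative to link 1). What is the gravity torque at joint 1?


Horizontal distance from joint 1 to link-1 COM:
  x_c1 = (L1/2)*cos(t1) = 1.8 * 0.788 = 1.4184 m
Horizontal distance from joint 1 to link-2 COM:
  x_c2 = L1*cos(t1) + Lc2*cos(t1+t2)
       = 3.6*0.788 + 0.6*0.9205 = 3.3891 m
tau1 = m1*g*x_c1 + m2*g*x_c2
     = 7*9.81*1.4184 + 3*9.81*3.3891
     = 97.4029 + 99.7424
     = 197.1453 Nm


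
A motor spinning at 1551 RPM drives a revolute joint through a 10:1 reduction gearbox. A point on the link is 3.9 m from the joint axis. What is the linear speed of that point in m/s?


omega_motor = 1551 * 2*pi/60 = 162.4203 rad/s
omega_joint = omega_motor / 10 = 16.242 rad/s
v = omega_joint * r = 16.242 * 3.9
= 63.3439 m/s


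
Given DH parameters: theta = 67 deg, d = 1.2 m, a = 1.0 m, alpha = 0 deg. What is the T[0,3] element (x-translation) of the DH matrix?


T[0,3] = a * cos(theta)
= 1.0 * cos(67 deg)
= 1.0 * 0.3907
= 0.3907


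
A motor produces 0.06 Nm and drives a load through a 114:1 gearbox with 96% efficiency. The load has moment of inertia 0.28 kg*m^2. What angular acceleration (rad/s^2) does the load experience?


tau_out = tau_motor * N * eta
= 0.06 * 114 * 0.96 = 6.5664 Nm
alpha = tau_out / I = 6.5664 / 0.28
= 23.4514 rad/s^2


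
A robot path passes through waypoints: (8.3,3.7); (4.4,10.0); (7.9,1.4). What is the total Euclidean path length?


Segment lengths:
  seg1 = sqrt((-3.9)^2 + (6.3)^2) = 7.4095
  seg2 = sqrt((3.5)^2 + (-8.6)^2) = 9.2849
Total = 16.6944


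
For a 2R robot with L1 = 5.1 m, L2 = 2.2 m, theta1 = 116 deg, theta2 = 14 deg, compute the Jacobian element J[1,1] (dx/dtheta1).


J[1,1] = -L1*sin(t1) - L2*sin(t1+t2)
= -5.1*sin(116) - 2.2*sin(130)
= -6.2691


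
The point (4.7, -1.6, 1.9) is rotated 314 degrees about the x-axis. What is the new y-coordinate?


Rotation about x-axis: y' = y*cos(theta) - z*sin(theta)
= -1.6 * 0.6947 - 1.9 * -0.7193
= 0.2553


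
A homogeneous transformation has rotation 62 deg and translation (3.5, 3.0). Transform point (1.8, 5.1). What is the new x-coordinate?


x' = cos(theta)*px - sin(theta)*py + tx
= 0.4695*1.8 - 0.8829*5.1 + 3.5
= -0.158


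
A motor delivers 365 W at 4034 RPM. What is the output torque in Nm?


omega = 4034 * 2*pi/60 = 422.4395 rad/s
tau = P / omega = 365 / 422.4395
= 0.864 Nm


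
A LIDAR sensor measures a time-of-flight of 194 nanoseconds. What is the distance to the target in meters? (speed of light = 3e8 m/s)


tof = 194 ns = 1.94e-07 s
dist = c * tof / 2
= 3e8 * 1.94e-07 / 2
= 29.1 m


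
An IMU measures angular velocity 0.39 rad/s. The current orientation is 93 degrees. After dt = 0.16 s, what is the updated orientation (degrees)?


delta_theta = w * dt = 0.39 * 0.16 = 0.0624 rad
= 3.5753 deg
theta_new = 93 + 3.5753 = 96.5753 deg


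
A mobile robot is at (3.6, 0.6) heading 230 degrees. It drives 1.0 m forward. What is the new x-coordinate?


x_new = x0 + d*cos(theta)
= 3.6 + 1.0*cos(230)
= 3.6 + -0.6428
= 2.9572


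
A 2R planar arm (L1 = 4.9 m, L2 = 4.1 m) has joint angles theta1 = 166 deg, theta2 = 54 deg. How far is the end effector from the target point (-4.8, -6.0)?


End effector via forward kinematics:
x = L1*cos(t1) + L2*cos(t1+t2) = -7.8952
y = L1*sin(t1) + L2*sin(t1+t2) = -1.45
Distance to target:
d = sqrt((-4.8 - -7.8952)^2 + (-6.0 - -1.45)^2)
= sqrt(9.5805 + 20.7024)
= 5.503 m


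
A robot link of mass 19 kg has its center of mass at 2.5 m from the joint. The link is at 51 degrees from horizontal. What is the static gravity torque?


tau = m*g*L*cos(angle)
= 19 * 9.81 * 2.5 * cos(51 deg)
= 19 * 9.81 * 2.5 * 0.6293
= 293.2476 Nm


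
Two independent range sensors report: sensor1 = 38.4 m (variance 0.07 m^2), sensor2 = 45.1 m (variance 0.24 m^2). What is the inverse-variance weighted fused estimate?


w1 = (1/var1) / (1/var1 + 1/var2)
   = 14.2857 / (14.2857 + 4.1667) = 0.7742
w2 = 1 - w1 = 0.2258
fused = w1*s1 + w2*s2 = 29.729 + 10.1839
= 39.9129 m


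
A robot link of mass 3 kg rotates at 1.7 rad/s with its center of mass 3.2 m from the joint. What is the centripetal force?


F = m * omega^2 * r
= 3 * 1.7^2 * 3.2
= 3 * 2.89 * 3.2
= 27.744 N


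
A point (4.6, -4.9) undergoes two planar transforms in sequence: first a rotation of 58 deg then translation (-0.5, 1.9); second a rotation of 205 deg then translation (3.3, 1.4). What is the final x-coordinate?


After transform 1:
x1 = cos(58)*4.6 - sin(58)*-4.9 + -0.5 = 6.0931
y1 = sin(58)*4.6 + cos(58)*-4.9 + 1.9 = 3.2044
After transform 2:
x2 = cos(205)*6.0931 - sin(205)*3.2044 + 3.3
= -0.8679


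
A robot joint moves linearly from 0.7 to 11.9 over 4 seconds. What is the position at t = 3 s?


s = t/T = 3/4 = 0.75
p(t) = p0 + (pf-p0)*s
= 0.7 + (11.9 - 0.7) * 0.75
= 9.1


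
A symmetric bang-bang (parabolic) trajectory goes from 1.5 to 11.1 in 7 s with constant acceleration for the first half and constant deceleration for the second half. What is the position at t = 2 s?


Symmetric rest-to-rest: each phase covers (pf-p0)/2 in time T/2. 0.5*a*(T/2)^2 = (pf-p0)/2 => a = 4*(pf-p0)/T^2
a = 4*(11.1-1.5)/7^2 = 0.7837
t = 2 is in the acceleration phase (t <= T/2).
p = p0 + 0.5*a*t^2 = 1.5 + 0.5*0.7837*2^2
= 3.0673


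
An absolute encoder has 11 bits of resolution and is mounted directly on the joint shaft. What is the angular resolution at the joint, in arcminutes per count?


counts = 2^11 = 2048
resolution = 360*60 / 2048
= 10.5469 arcmin/count


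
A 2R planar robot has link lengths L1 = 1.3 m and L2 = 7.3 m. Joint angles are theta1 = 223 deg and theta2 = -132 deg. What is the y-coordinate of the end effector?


Convert angles to radians: theta1 = 3.8921, theta2 = -2.3038
y = L1*sin(theta1) + L2*sin(theta1+theta2)
y = -0.8866 + 7.2989
y = 6.4123


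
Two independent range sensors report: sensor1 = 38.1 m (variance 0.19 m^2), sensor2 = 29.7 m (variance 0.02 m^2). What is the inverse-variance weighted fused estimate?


w1 = (1/var1) / (1/var1 + 1/var2)
   = 5.2632 / (5.2632 + 50.0) = 0.0952
w2 = 1 - w1 = 0.9048
fused = w1*s1 + w2*s2 = 3.6286 + 26.8714
= 30.5 m


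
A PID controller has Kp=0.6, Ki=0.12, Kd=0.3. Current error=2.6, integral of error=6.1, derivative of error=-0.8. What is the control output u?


u = Kp*e + Ki*int(e) + Kd*de/dt
= 0.6*2.6 + 0.12*6.1 + 0.3*(-0.8)
= 1.56 + 0.732 + -0.24
= 2.052


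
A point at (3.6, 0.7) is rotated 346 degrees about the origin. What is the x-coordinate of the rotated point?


x' = x*cos(theta) - y*sin(theta)
cos(346 deg) = 0.9703, sin(346 deg) = -0.2419
x' = 3.6 * 0.9703 - 0.7 * -0.2419
= 3.4931 - -0.1693
= 3.6624


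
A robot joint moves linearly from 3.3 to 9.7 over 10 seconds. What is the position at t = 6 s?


s = t/T = 6/10 = 0.6
p(t) = p0 + (pf-p0)*s
= 3.3 + (9.7 - 3.3) * 0.6
= 7.14


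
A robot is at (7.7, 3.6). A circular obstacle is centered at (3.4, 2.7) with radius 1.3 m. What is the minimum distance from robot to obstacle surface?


center_dist = sqrt((7.7-3.4)^2 + (3.6-2.7)^2)
= sqrt(18.49 + 0.81)
= 4.3932
min_dist = center_dist - radius = 4.3932 - 1.3 = 3.0932 m


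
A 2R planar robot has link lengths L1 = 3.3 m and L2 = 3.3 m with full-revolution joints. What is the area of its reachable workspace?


r_max = L1 + L2 = 6.6 m
r_min = |L1 - L2| = 0.0 m
Area = pi*(r_max^2 - r_min^2)
= pi*(43.56 - 0.0)
= pi * 43.56
= 136.8478 m^2


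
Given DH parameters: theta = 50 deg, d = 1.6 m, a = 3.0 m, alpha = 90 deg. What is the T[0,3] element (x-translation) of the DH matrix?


T[0,3] = a * cos(theta)
= 3.0 * cos(50 deg)
= 3.0 * 0.6428
= 1.9284


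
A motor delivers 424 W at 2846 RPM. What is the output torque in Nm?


omega = 2846 * 2*pi/60 = 298.0324 rad/s
tau = P / omega = 424 / 298.0324
= 1.4227 Nm


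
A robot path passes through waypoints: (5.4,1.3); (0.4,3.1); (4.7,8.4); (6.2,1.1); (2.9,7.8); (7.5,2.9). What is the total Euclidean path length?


Segment lengths:
  seg1 = sqrt((-5.0)^2 + (1.8)^2) = 5.3141
  seg2 = sqrt((4.3)^2 + (5.3)^2) = 6.825
  seg3 = sqrt((1.5)^2 + (-7.3)^2) = 7.4525
  seg4 = sqrt((-3.3)^2 + (6.7)^2) = 7.4686
  seg5 = sqrt((4.6)^2 + (-4.9)^2) = 6.7209
Total = 33.7811


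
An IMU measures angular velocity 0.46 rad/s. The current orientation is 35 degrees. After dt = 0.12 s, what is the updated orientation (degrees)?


delta_theta = w * dt = 0.46 * 0.12 = 0.0552 rad
= 3.1627 deg
theta_new = 35 + 3.1627 = 38.1627 deg


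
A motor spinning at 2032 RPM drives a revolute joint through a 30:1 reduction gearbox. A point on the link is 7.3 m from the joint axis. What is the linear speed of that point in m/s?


omega_motor = 2032 * 2*pi/60 = 212.7905 rad/s
omega_joint = omega_motor / 30 = 7.093 rad/s
v = omega_joint * r = 7.093 * 7.3
= 51.779 m/s


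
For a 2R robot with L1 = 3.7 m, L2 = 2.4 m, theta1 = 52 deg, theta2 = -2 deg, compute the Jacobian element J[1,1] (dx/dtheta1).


J[1,1] = -L1*sin(t1) - L2*sin(t1+t2)
= -3.7*sin(52) - 2.4*sin(50)
= -4.7541


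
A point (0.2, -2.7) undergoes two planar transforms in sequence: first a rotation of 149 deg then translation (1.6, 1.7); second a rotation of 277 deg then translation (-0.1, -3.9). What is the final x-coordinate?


After transform 1:
x1 = cos(149)*0.2 - sin(149)*-2.7 + 1.6 = 2.8192
y1 = sin(149)*0.2 + cos(149)*-2.7 + 1.7 = 4.1174
After transform 2:
x2 = cos(277)*2.8192 - sin(277)*4.1174 + -0.1
= 4.3302


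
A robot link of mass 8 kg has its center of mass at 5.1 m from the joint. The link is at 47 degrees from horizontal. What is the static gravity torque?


tau = m*g*L*cos(angle)
= 8 * 9.81 * 5.1 * cos(47 deg)
= 8 * 9.81 * 5.1 * 0.682
= 272.9685 Nm


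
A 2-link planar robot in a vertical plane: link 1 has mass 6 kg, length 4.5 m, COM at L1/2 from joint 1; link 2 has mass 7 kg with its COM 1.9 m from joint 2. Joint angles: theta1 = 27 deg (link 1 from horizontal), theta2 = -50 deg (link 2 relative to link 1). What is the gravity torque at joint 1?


Horizontal distance from joint 1 to link-1 COM:
  x_c1 = (L1/2)*cos(t1) = 2.25 * 0.891 = 2.0048 m
Horizontal distance from joint 1 to link-2 COM:
  x_c2 = L1*cos(t1) + Lc2*cos(t1+t2)
       = 4.5*0.891 + 1.9*0.9205 = 5.7585 m
tau1 = m1*g*x_c1 + m2*g*x_c2
     = 6*9.81*2.0048 + 7*9.81*5.7585
     = 118.0004 + 395.4354
     = 513.4359 Nm


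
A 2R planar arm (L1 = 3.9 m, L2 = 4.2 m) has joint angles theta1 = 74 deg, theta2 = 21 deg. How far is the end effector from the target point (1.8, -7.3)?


End effector via forward kinematics:
x = L1*cos(t1) + L2*cos(t1+t2) = 0.7089
y = L1*sin(t1) + L2*sin(t1+t2) = 7.9329
Distance to target:
d = sqrt((1.8 - 0.7089)^2 + (-7.3 - 7.9329)^2)
= sqrt(1.1904 + 232.0424)
= 15.272 m


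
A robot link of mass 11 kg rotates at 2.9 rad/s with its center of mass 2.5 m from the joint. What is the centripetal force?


F = m * omega^2 * r
= 11 * 2.9^2 * 2.5
= 11 * 8.41 * 2.5
= 231.275 N


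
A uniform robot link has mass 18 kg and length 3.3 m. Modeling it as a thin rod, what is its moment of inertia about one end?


I = (1/3) * m * L^2
= (1/3) * 18 * 3.3^2
= 0.333333 * 18 * 10.89
= 65.34 kg*m^2


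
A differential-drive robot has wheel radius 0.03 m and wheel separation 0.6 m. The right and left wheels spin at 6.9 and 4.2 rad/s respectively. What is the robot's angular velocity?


vR = r*wR = 0.03*6.9 = 0.207 m/s
vL = r*wL = 0.03*4.2 = 0.126 m/s
v = (vR+vL)/2 = 0.1665 m/s
omega = (vR-vL)/L = 0.135 rad/s
angular velocity = 0.135 rad/s


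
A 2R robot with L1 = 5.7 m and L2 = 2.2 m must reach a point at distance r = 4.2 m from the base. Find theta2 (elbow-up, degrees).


cos(theta2) = (r^2 - L1^2 - L2^2) / (2*L1*L2)
cos(theta2) = (17.64 - 32.49 - 4.84) / 25.08
cos(theta2) = -0.785088
theta2 = 141.7288 degrees


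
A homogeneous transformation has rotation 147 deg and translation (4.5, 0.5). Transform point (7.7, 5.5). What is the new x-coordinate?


x' = cos(theta)*px - sin(theta)*py + tx
= -0.8387*7.7 - 0.5446*5.5 + 4.5
= -4.9533


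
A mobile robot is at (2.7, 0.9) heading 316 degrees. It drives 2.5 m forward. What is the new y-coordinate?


y_new = y0 + d*sin(theta)
= 0.9 + 2.5*sin(316)
= 0.9 + -1.7366
= -0.8366


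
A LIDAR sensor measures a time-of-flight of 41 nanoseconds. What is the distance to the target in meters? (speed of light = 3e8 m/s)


tof = 41 ns = 4.1e-08 s
dist = c * tof / 2
= 3e8 * 4.1e-08 / 2
= 6.15 m


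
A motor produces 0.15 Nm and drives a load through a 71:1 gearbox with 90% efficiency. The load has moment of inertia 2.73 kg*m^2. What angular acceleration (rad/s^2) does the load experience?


tau_out = tau_motor * N * eta
= 0.15 * 71 * 0.9 = 9.585 Nm
alpha = tau_out / I = 9.585 / 2.73
= 3.511 rad/s^2


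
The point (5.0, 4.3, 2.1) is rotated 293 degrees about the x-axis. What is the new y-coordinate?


Rotation about x-axis: y' = y*cos(theta) - z*sin(theta)
= 4.3 * 0.3907 - 2.1 * -0.9205
= 3.6132


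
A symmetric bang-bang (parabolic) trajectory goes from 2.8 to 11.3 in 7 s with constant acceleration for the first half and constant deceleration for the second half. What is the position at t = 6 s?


Symmetric rest-to-rest: each phase covers (pf-p0)/2 in time T/2. 0.5*a*(T/2)^2 = (pf-p0)/2 => a = 4*(pf-p0)/T^2
a = 4*(11.3-2.8)/7^2 = 0.6939
t = 6 is in the deceleration phase (t > T/2).
p = pf - 0.5*a*(T-t)^2 = 11.3 - 0.5*0.6939*1^2
= 10.9531


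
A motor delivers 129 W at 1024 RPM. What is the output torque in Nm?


omega = 1024 * 2*pi/60 = 107.233 rad/s
tau = P / omega = 129 / 107.233
= 1.203 Nm


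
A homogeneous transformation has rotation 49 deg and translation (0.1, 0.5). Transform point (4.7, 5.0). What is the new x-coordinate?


x' = cos(theta)*px - sin(theta)*py + tx
= 0.6561*4.7 - 0.7547*5.0 + 0.1
= -0.5901


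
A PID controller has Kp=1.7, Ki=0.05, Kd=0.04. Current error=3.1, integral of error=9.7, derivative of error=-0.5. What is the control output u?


u = Kp*e + Ki*int(e) + Kd*de/dt
= 1.7*3.1 + 0.05*9.7 + 0.04*(-0.5)
= 5.27 + 0.485 + -0.02
= 5.735


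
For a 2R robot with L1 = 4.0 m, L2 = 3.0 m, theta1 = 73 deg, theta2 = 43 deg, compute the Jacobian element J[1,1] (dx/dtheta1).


J[1,1] = -L1*sin(t1) - L2*sin(t1+t2)
= -4.0*sin(73) - 3.0*sin(116)
= -6.5216


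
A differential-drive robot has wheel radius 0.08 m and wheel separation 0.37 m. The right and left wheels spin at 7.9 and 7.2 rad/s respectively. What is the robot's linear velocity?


vR = r*wR = 0.08*7.9 = 0.632 m/s
vL = r*wL = 0.08*7.2 = 0.576 m/s
v = (vR+vL)/2 = 0.604 m/s
omega = (vR-vL)/L = 0.1514 rad/s
linear velocity = 0.604 m/s


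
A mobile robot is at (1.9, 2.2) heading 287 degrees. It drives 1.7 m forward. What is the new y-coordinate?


y_new = y0 + d*sin(theta)
= 2.2 + 1.7*sin(287)
= 2.2 + -1.6257
= 0.5743


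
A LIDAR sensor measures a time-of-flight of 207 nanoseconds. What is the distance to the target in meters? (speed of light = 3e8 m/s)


tof = 207 ns = 2.07e-07 s
dist = c * tof / 2
= 3e8 * 2.07e-07 / 2
= 31.05 m


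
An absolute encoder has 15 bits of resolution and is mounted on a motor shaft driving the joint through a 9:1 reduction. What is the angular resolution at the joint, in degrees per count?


counts = 2^15 = 32768
effective counts at joint = 32768 * 9 = 294912
resolution = 360 / 294912
= 0.0012 deg/count


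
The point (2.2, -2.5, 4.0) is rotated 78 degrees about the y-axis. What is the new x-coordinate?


Rotation about y-axis: x' = x*cos(theta) + z*sin(theta)
= 2.2 * 0.2079 + 4.0 * 0.9781
= 4.37


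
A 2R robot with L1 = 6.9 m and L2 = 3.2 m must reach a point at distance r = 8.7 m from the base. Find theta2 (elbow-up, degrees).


cos(theta2) = (r^2 - L1^2 - L2^2) / (2*L1*L2)
cos(theta2) = (75.69 - 47.61 - 10.24) / 44.16
cos(theta2) = 0.403986
theta2 = 66.1724 degrees


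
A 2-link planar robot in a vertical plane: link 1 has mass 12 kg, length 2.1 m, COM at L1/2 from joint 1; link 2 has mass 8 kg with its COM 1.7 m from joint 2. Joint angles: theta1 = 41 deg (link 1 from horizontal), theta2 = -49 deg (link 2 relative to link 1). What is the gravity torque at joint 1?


Horizontal distance from joint 1 to link-1 COM:
  x_c1 = (L1/2)*cos(t1) = 1.05 * 0.7547 = 0.7924 m
Horizontal distance from joint 1 to link-2 COM:
  x_c2 = L1*cos(t1) + Lc2*cos(t1+t2)
       = 2.1*0.7547 + 1.7*0.9903 = 3.2683 m
tau1 = m1*g*x_c1 + m2*g*x_c2
     = 12*9.81*0.7924 + 8*9.81*3.2683
     = 93.2866 + 256.4998
     = 349.7864 Nm


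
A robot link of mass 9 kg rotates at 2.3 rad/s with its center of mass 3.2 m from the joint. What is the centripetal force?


F = m * omega^2 * r
= 9 * 2.3^2 * 3.2
= 9 * 5.29 * 3.2
= 152.352 N


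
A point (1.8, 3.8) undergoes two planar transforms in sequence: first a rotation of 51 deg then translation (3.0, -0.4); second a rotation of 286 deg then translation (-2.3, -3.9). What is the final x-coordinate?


After transform 1:
x1 = cos(51)*1.8 - sin(51)*3.8 + 3.0 = 1.1796
y1 = sin(51)*1.8 + cos(51)*3.8 + -0.4 = 3.3903
After transform 2:
x2 = cos(286)*1.1796 - sin(286)*3.3903 + -2.3
= 1.2841


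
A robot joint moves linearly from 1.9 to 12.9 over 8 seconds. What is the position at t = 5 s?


s = t/T = 5/8 = 0.625
p(t) = p0 + (pf-p0)*s
= 1.9 + (12.9 - 1.9) * 0.625
= 8.775


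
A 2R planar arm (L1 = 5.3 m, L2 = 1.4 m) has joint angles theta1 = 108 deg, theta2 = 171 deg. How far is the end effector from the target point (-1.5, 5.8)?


End effector via forward kinematics:
x = L1*cos(t1) + L2*cos(t1+t2) = -1.4188
y = L1*sin(t1) + L2*sin(t1+t2) = 3.6578
Distance to target:
d = sqrt((-1.5 - -1.4188)^2 + (5.8 - 3.6578)^2)
= sqrt(0.0066 + 4.5889)
= 2.1437 m


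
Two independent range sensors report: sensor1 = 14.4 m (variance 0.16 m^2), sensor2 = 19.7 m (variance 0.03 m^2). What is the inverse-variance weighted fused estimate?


w1 = (1/var1) / (1/var1 + 1/var2)
   = 6.25 / (6.25 + 33.3333) = 0.1579
w2 = 1 - w1 = 0.8421
fused = w1*s1 + w2*s2 = 2.2737 + 16.5895
= 18.8632 m


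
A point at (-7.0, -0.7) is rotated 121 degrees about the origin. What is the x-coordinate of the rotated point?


x' = x*cos(theta) - y*sin(theta)
cos(121 deg) = -0.515, sin(121 deg) = 0.8572
x' = -7.0 * -0.515 - -0.7 * 0.8572
= 3.6053 - -0.6
= 4.2053


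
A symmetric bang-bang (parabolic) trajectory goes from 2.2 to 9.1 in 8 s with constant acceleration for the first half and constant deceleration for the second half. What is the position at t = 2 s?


Symmetric rest-to-rest: each phase covers (pf-p0)/2 in time T/2. 0.5*a*(T/2)^2 = (pf-p0)/2 => a = 4*(pf-p0)/T^2
a = 4*(9.1-2.2)/8^2 = 0.4312
t = 2 is in the acceleration phase (t <= T/2).
p = p0 + 0.5*a*t^2 = 2.2 + 0.5*0.4312*2^2
= 3.0625


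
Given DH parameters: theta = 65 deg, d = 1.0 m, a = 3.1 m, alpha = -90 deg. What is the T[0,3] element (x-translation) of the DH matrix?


T[0,3] = a * cos(theta)
= 3.1 * cos(65 deg)
= 3.1 * 0.4226
= 1.3101


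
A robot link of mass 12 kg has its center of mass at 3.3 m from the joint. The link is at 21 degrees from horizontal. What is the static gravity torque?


tau = m*g*L*cos(angle)
= 12 * 9.81 * 3.3 * cos(21 deg)
= 12 * 9.81 * 3.3 * 0.9336
= 362.6736 Nm


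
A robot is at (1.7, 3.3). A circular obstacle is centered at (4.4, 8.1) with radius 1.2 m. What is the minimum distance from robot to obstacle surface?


center_dist = sqrt((1.7-4.4)^2 + (3.3-8.1)^2)
= sqrt(7.29 + 23.04)
= 5.5073
min_dist = center_dist - radius = 5.5073 - 1.2 = 4.3073 m


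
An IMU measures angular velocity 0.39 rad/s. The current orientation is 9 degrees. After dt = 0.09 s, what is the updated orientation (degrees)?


delta_theta = w * dt = 0.39 * 0.09 = 0.0351 rad
= 2.0111 deg
theta_new = 9 + 2.0111 = 11.0111 deg


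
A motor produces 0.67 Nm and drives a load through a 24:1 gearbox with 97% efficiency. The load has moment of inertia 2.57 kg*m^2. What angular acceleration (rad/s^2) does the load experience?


tau_out = tau_motor * N * eta
= 0.67 * 24 * 0.97 = 15.5976 Nm
alpha = tau_out / I = 15.5976 / 2.57
= 6.0691 rad/s^2


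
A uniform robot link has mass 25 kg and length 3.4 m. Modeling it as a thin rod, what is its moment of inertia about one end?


I = (1/3) * m * L^2
= (1/3) * 25 * 3.4^2
= 0.333333 * 25 * 11.56
= 96.3333 kg*m^2


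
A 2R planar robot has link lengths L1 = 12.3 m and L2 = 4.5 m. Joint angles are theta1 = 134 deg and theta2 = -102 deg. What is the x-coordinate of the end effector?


Convert angles to radians: theta1 = 2.3387, theta2 = -1.7802
x = L1*cos(theta1) + L2*cos(theta1+theta2)
x = -8.5443 + 3.8162
x = -4.7281


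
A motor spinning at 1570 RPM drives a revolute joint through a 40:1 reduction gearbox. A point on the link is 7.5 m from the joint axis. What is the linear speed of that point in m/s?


omega_motor = 1570 * 2*pi/60 = 164.41 rad/s
omega_joint = omega_motor / 40 = 4.1103 rad/s
v = omega_joint * r = 4.1103 * 7.5
= 30.8269 m/s


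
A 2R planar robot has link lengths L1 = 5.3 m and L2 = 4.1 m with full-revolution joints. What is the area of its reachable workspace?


r_max = L1 + L2 = 9.4 m
r_min = |L1 - L2| = 1.2 m
Area = pi*(r_max^2 - r_min^2)
= pi*(88.36 - 1.44)
= pi * 86.92
= 273.0672 m^2


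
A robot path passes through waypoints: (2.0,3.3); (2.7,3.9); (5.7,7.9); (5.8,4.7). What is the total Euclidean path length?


Segment lengths:
  seg1 = sqrt((0.7)^2 + (0.6)^2) = 0.922
  seg2 = sqrt((3.0)^2 + (4.0)^2) = 5.0
  seg3 = sqrt((0.1)^2 + (-3.2)^2) = 3.2016
Total = 9.1235


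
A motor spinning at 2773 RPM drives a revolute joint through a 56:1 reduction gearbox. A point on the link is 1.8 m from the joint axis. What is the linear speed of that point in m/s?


omega_motor = 2773 * 2*pi/60 = 290.3879 rad/s
omega_joint = omega_motor / 56 = 5.1855 rad/s
v = omega_joint * r = 5.1855 * 1.8
= 9.3339 m/s


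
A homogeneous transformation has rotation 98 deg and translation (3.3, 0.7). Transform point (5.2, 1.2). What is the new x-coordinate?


x' = cos(theta)*px - sin(theta)*py + tx
= -0.1392*5.2 - 0.9903*1.2 + 3.3
= 1.388


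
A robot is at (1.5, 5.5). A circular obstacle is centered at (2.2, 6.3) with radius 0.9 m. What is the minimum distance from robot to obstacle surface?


center_dist = sqrt((1.5-2.2)^2 + (5.5-6.3)^2)
= sqrt(0.49 + 0.64)
= 1.063
min_dist = center_dist - radius = 1.063 - 0.9 = 0.163 m


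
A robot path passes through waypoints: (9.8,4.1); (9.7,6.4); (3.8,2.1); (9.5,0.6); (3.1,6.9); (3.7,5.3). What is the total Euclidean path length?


Segment lengths:
  seg1 = sqrt((-0.1)^2 + (2.3)^2) = 2.3022
  seg2 = sqrt((-5.9)^2 + (-4.3)^2) = 7.3007
  seg3 = sqrt((5.7)^2 + (-1.5)^2) = 5.8941
  seg4 = sqrt((-6.4)^2 + (6.3)^2) = 8.9805
  seg5 = sqrt((0.6)^2 + (-1.6)^2) = 1.7088
Total = 26.1863


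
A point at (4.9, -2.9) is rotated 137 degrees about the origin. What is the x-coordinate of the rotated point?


x' = x*cos(theta) - y*sin(theta)
cos(137 deg) = -0.7314, sin(137 deg) = 0.682
x' = 4.9 * -0.7314 - -2.9 * 0.682
= -3.5836 - -1.9778
= -1.6058


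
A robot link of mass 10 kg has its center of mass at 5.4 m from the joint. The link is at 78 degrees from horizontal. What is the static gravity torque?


tau = m*g*L*cos(angle)
= 10 * 9.81 * 5.4 * cos(78 deg)
= 10 * 9.81 * 5.4 * 0.2079
= 110.1391 Nm


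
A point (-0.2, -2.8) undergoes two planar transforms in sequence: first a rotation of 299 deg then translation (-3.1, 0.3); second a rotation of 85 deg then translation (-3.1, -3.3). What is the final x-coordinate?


After transform 1:
x1 = cos(299)*-0.2 - sin(299)*-2.8 + -3.1 = -5.6459
y1 = sin(299)*-0.2 + cos(299)*-2.8 + 0.3 = -0.8825
After transform 2:
x2 = cos(85)*-5.6459 - sin(85)*-0.8825 + -3.1
= -2.7129


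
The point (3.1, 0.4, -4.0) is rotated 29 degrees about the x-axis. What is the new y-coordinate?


Rotation about x-axis: y' = y*cos(theta) - z*sin(theta)
= 0.4 * 0.8746 - -4.0 * 0.4848
= 2.2891


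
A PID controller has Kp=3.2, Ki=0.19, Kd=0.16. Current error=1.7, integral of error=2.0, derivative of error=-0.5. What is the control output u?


u = Kp*e + Ki*int(e) + Kd*de/dt
= 3.2*1.7 + 0.19*2.0 + 0.16*(-0.5)
= 5.44 + 0.38 + -0.08
= 5.74


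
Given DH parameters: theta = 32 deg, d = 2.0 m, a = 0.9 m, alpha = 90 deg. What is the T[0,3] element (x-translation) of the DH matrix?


T[0,3] = a * cos(theta)
= 0.9 * cos(32 deg)
= 0.9 * 0.848
= 0.7632


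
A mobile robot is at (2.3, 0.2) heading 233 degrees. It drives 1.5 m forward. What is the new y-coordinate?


y_new = y0 + d*sin(theta)
= 0.2 + 1.5*sin(233)
= 0.2 + -1.198
= -0.998


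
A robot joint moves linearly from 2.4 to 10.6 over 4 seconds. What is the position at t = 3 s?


s = t/T = 3/4 = 0.75
p(t) = p0 + (pf-p0)*s
= 2.4 + (10.6 - 2.4) * 0.75
= 8.55


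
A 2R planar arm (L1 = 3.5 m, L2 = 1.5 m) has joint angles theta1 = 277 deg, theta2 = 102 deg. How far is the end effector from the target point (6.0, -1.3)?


End effector via forward kinematics:
x = L1*cos(t1) + L2*cos(t1+t2) = 1.8448
y = L1*sin(t1) + L2*sin(t1+t2) = -2.9856
Distance to target:
d = sqrt((6.0 - 1.8448)^2 + (-1.3 - -2.9856)^2)
= sqrt(17.2655 + 2.8411)
= 4.484 m


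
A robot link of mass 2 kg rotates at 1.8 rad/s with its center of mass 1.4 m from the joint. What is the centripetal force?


F = m * omega^2 * r
= 2 * 1.8^2 * 1.4
= 2 * 3.24 * 1.4
= 9.072 N


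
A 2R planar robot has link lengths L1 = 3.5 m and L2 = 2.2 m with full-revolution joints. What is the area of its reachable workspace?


r_max = L1 + L2 = 5.7 m
r_min = |L1 - L2| = 1.3 m
Area = pi*(r_max^2 - r_min^2)
= pi*(32.49 - 1.69)
= pi * 30.8
= 96.7611 m^2


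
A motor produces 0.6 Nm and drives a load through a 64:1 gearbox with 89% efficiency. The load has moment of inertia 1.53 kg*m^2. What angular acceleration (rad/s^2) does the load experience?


tau_out = tau_motor * N * eta
= 0.6 * 64 * 0.89 = 34.176 Nm
alpha = tau_out / I = 34.176 / 1.53
= 22.3373 rad/s^2


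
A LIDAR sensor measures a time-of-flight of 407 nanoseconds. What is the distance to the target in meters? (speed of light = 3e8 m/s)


tof = 407 ns = 4.07e-07 s
dist = c * tof / 2
= 3e8 * 4.07e-07 / 2
= 61.05 m


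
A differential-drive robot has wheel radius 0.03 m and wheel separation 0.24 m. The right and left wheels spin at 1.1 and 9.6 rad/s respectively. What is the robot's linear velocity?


vR = r*wR = 0.03*1.1 = 0.033 m/s
vL = r*wL = 0.03*9.6 = 0.288 m/s
v = (vR+vL)/2 = 0.1605 m/s
omega = (vR-vL)/L = -1.0625 rad/s
linear velocity = 0.1605 m/s


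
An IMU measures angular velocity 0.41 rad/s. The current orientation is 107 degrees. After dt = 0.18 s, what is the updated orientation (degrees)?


delta_theta = w * dt = 0.41 * 0.18 = 0.0738 rad
= 4.2284 deg
theta_new = 107 + 4.2284 = 111.2284 deg


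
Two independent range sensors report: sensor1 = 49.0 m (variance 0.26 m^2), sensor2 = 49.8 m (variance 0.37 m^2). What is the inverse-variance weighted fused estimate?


w1 = (1/var1) / (1/var1 + 1/var2)
   = 3.8462 / (3.8462 + 2.7027) = 0.5873
w2 = 1 - w1 = 0.4127
fused = w1*s1 + w2*s2 = 28.7778 + 20.5524
= 49.3302 m


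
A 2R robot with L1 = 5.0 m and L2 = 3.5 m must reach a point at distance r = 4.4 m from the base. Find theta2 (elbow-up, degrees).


cos(theta2) = (r^2 - L1^2 - L2^2) / (2*L1*L2)
cos(theta2) = (19.36 - 25.0 - 12.25) / 35.0
cos(theta2) = -0.511143
theta2 = 120.74 degrees
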